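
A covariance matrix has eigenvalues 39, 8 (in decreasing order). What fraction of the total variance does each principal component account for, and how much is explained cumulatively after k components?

Step 1 — total variance = trace(Sigma) = Σ λ_i = 39 + 8 = 47.

Step 2 — fraction explained by component i = λ_i / Σ λ:
  PC1: 39/47 = 0.8298
  PC2: 8/47 = 0.1702

Step 3 — cumulative fraction after k components = (λ_1 + ... + λ_k) / Σ λ:
  k = 1: 39/47 = 0.8298
  k = 2: (39 + 8)/47 = 47/47 = 1

Summary (fraction, with percent):

explained: PC1 0.8298 (82.98%), PC2 0.1702 (17.02%);  cumulative: 0.8298, 1


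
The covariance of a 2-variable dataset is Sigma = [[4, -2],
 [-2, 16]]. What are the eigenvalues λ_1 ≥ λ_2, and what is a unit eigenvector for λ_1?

Step 1 — characteristic polynomial of 2×2 Sigma:
  det(Sigma - λI) = λ² - trace · λ + det = 0.
  trace = 4 + 16 = 20, det = 4·16 - (-2)² = 60.
Step 2 — discriminant:
  Δ = trace² - 4·det = 400 - 240 = 160.
Step 3 — eigenvalues:
  λ = (trace ± √Δ)/2 = (20 ± 12.6491)/2,
  λ_1 = 16.3246,  λ_2 = 3.6754.

Step 4 — unit eigenvector for λ_1: solve (Sigma - λ_1 I)v = 0. First row:
  (4 - 16.3246)·v_x + (-2)·v_y = 0, i.e. (-12.3246)·v_x + (-2)·v_y = 0,
  so v ∝ (b, λ_1 - a) = (-2, 12.3246); multiply by -1 so the first entry is positive: u = (2, -12.3246).
  ||u|| = √((2)² + (-12.3246)²) = √(155.8947) ≈ 12.4858,
  v_1 = u/||u|| ≈ (0.1602, -0.9871) (||v_1|| = 1).

λ_1 = 16.3246,  λ_2 = 3.6754;  v_1 ≈ (0.1602, -0.9871)


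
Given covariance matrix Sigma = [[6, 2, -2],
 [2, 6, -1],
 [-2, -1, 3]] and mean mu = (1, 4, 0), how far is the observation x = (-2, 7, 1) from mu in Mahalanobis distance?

Step 1 — centre the observation: (x - mu) = (-3, 3, 1).

Step 2 — invert Sigma (cofactor / det for 3×3, or solve directly):
  Sigma^{-1} = [[0.2297, -0.0541, 0.1351],
 [-0.0541, 0.1892, 0.027],
 [0.1351, 0.027, 0.4324]].

Step 3 — form the quadratic (x - mu)^T · Sigma^{-1} · (x - mu):
  Sigma^{-1} · (x - mu) = (-0.7162, 0.7568, 0.1081).
  (x - mu)^T · [Sigma^{-1} · (x - mu)] = (-3)·(-0.7162) + (3)·(0.7568) + (1)·(0.1081) = 4.527.

Step 4 — take square root: d = √(4.527) ≈ 2.1277.

d(x, mu) = √(4.527) ≈ 2.1277


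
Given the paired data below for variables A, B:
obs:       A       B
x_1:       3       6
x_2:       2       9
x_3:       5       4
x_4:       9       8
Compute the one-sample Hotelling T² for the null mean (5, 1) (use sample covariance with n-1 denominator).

Step 1 — sample mean vector:
  mean(A) = (3 + 2 + 5 + 9) / 4 = 19/4 = 4.75
  mean(B) = (6 + 9 + 4 + 8) / 4 = 27/4 = 6.75
  x̄ = (4.75, 6.75),  deviation x̄ - mu_0 = (4.75, 6.75) - (5, 1) = (-0.25, 5.75).

Step 2 — sample covariance matrix, S[i,j] = (1/(n-1)) · Σ_k (x_{k,i} - mean_i) · (x_{k,j} - mean_j), divisor n-1 = 3:
  S[A,A] = ((-1.75)·(-1.75) + (-2.75)·(-2.75) + (0.25)·(0.25) + (4.25)·(4.25)) / 3 = 28.75/3 = 9.5833
  S[A,B] = ((-1.75)·(-0.75) + (-2.75)·(2.25) + (0.25)·(-2.75) + (4.25)·(1.25)) / 3 = -0.25/3 = -0.0833
  S[B,B] = ((-0.75)·(-0.75) + (2.25)·(2.25) + (-2.75)·(-2.75) + (1.25)·(1.25)) / 3 = 14.75/3 = 4.9167
  S = [[9.5833, -0.0833],
 [-0.0833, 4.9167]].

Step 3 — invert S. det(S) = 9.5833·4.9167 - (-0.0833)² = 47.1111.
  S^{-1} = (1/det) · [[d, -b], [-b, a]] = [[0.1044, 0.0018],
 [0.0018, 0.2034]].

Step 4 — quadratic form (x̄ - mu_0)^T · S^{-1} · (x̄ - mu_0):
  S^{-1} · (x̄ - mu_0) = (-0.0159, 1.1692),
  (x̄ - mu_0)^T · [...] = (-0.25)·(-0.0159) + (5.75)·(1.1692) = 6.727.

Step 5 — scale by n: T² = 4 · 6.727 = 26.908.

T² ≈ 26.908


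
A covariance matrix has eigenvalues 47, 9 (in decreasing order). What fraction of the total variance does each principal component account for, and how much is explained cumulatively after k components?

Step 1 — total variance = trace(Sigma) = Σ λ_i = 47 + 9 = 56.

Step 2 — fraction explained by component i = λ_i / Σ λ:
  PC1: 47/56 = 0.8393
  PC2: 9/56 = 0.1607

Step 3 — cumulative fraction after k components = (λ_1 + ... + λ_k) / Σ λ:
  k = 1: 47/56 = 0.8393
  k = 2: (47 + 9)/56 = 56/56 = 1

Summary (fraction, with percent):

explained: PC1 0.8393 (83.93%), PC2 0.1607 (16.07%);  cumulative: 0.8393, 1


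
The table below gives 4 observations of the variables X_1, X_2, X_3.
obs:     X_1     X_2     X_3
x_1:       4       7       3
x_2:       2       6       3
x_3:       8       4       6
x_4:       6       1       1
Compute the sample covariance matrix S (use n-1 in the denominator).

Step 1 — column means:
  mean(X_1) = (4 + 2 + 8 + 6) / 4 = 20/4 = 5
  mean(X_2) = (7 + 6 + 4 + 1) / 4 = 18/4 = 4.5
  mean(X_3) = (3 + 3 + 6 + 1) / 4 = 13/4 = 3.25

Step 2 — sample covariance S[i,j] = (1/(n-1)) · Σ_k (x_{k,i} - mean_i) · (x_{k,j} - mean_j), with n-1 = 3.
  S[X_1,X_1] = ((-1)·(-1) + (-3)·(-3) + (3)·(3) + (1)·(1)) / 3 = 20/3 = 6.6667
  S[X_1,X_2] = ((-1)·(2.5) + (-3)·(1.5) + (3)·(-0.5) + (1)·(-3.5)) / 3 = -12/3 = -4
  S[X_1,X_3] = ((-1)·(-0.25) + (-3)·(-0.25) + (3)·(2.75) + (1)·(-2.25)) / 3 = 7/3 = 2.3333
  S[X_2,X_2] = ((2.5)·(2.5) + (1.5)·(1.5) + (-0.5)·(-0.5) + (-3.5)·(-3.5)) / 3 = 21/3 = 7
  S[X_2,X_3] = ((2.5)·(-0.25) + (1.5)·(-0.25) + (-0.5)·(2.75) + (-3.5)·(-2.25)) / 3 = 5.5/3 = 1.8333
  S[X_3,X_3] = ((-0.25)·(-0.25) + (-0.25)·(-0.25) + (2.75)·(2.75) + (-2.25)·(-2.25)) / 3 = 12.75/3 = 4.25

S is symmetric (S[j,i] = S[i,j]). Assembling:

S = [[6.6667, -4, 2.3333],
 [-4, 7, 1.8333],
 [2.3333, 1.8333, 4.25]]


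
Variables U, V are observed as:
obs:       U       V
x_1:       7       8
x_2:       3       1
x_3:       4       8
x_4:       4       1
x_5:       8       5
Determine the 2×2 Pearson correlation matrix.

Step 1 — column means:
  mean(U) = (7 + 3 + 4 + 4 + 8) / 5 = 26/5 = 5.2
  mean(V) = (8 + 1 + 8 + 1 + 5) / 5 = 23/5 = 4.6

Step 2 — sample variances and covariances s[i,j] = (1/(n-1)) · Σ_k (x_{k,i} - mean_i) · (x_{k,j} - mean_j), with n-1 = 4:
  s[U,U] = ((1.8)·(1.8) + (-2.2)·(-2.2) + (-1.2)·(-1.2) + (-1.2)·(-1.2) + (2.8)·(2.8)) / 4 = 18.8/4 = 4.7
  s[U,V] = ((1.8)·(3.4) + (-2.2)·(-3.6) + (-1.2)·(3.4) + (-1.2)·(-3.6) + (2.8)·(0.4)) / 4 = 15.4/4 = 3.85
  s[V,V] = ((3.4)·(3.4) + (-3.6)·(-3.6) + (3.4)·(3.4) + (-3.6)·(-3.6) + (0.4)·(0.4)) / 4 = 49.2/4 = 12.3
  Sample standard deviations s_i = √(s[i,i]):
  s(U) = √(4.7) = 2.1679
  s(V) = √(12.3) = 3.5071

Step 3 — r_{ij} = s_{ij} / (s_i · s_j):
  r[U,U] = 1 (diagonal).
  r[U,V] = 3.85 / (2.1679 · 3.5071) = 3.85 / 7.6033 = 0.5064
  r[V,V] = 1 (diagonal).

R is symmetric with unit diagonal. Assembling:

R = [[1, 0.5064],
 [0.5064, 1]]


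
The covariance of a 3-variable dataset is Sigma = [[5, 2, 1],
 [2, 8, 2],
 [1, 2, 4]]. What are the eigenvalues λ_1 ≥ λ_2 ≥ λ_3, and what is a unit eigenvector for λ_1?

Step 1 — characteristic polynomial p(λ) = det(λI - Sigma) = λ³ - tr·λ² + c_1·λ - det, where tr = trace, c_1 = sum of the principal 2×2 minors, det = det(Sigma):
  tr = 5 + 8 + 4 = 17,
  c_1 = (5·8 - (2)²) + (5·4 - (1)²) + (8·4 - (2)²) = 36 + 19 + 28 = 83,
  det = 5·(8·4 - (2)²) - (2)·((2)·4 - (2)·(1)) + (1)·((2)·(2) - 8·(1)) = 5·(28) - (2)·(6) + (1)·(-4) = 124.
  So p(λ) = λ³ - 17λ² + 83λ - 124.
Step 2 — look for an integer root (rational root theorem: any rational root is an integer divisor of 124). Testing λ = 4:
  p(4) = 64 - 272 + 332 - 124 = 0  ✓
  Dividing out (λ - 4): p(λ) = (λ - 4)(λ² - 13λ + 31).
Step 3 — remaining eigenvalues from the quadratic λ² - 13λ + 31 = 0:
  Δ = 13² - 4·31 = 169 - 124 = 45,  λ = (13 ± √45)/2 = (13 ± 6.7082)/2 ≈ 9.8541 or 3.1459.
  Sorted: λ_1 = 9.8541,  λ_2 = 4,  λ_3 = 3.1459  (check: sum = 17 = tr ✓).

Step 4 — unit eigenvector for λ_1 ≈ 9.8541: v spans the null space of (Sigma - λ_1 I), whose rows are
  r_1 = (-4.8541, 2, 1),  r_2 = (2, -1.8541, 2),  r_3 = (1, 2, -5.8541).
  v is orthogonal to every row, so take v ∝ r_1 × r_2 = ((2)·(2) - (1)·(-1.8541), (1)·(2) - (-4.8541)·(2), (-4.8541)·(-1.8541) - (2)·(2)) ≈ (5.8541, 11.7082, 5).
  Let u = (5.8541, 11.7082, 5).
  ||u|| = √((5.8541)² + (11.7082)² + (5)²) = √(196.3525) ≈ 14.0126,  v_1 = u/||u|| ≈ (0.4178, 0.8355, 0.3568) (||v_1|| = 1).

λ_1 = 9.8541,  λ_2 = 4,  λ_3 = 3.1459;  v_1 ≈ (0.4178, 0.8355, 0.3568)


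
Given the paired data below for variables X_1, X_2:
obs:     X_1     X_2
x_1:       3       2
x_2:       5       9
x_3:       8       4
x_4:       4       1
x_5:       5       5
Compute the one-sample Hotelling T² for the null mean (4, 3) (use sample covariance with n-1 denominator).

Step 1 — sample mean vector:
  mean(X_1) = (3 + 5 + 8 + 4 + 5) / 5 = 25/5 = 5
  mean(X_2) = (2 + 9 + 4 + 1 + 5) / 5 = 21/5 = 4.2
  x̄ = (5, 4.2),  deviation x̄ - mu_0 = (5, 4.2) - (4, 3) = (1, 1.2).

Step 2 — sample covariance matrix, S[i,j] = (1/(n-1)) · Σ_k (x_{k,i} - mean_i) · (x_{k,j} - mean_j), divisor n-1 = 4:
  S[X_1,X_1] = ((-2)·(-2) + (0)·(0) + (3)·(3) + (-1)·(-1) + (0)·(0)) / 4 = 14/4 = 3.5
  S[X_1,X_2] = ((-2)·(-2.2) + (0)·(4.8) + (3)·(-0.2) + (-1)·(-3.2) + (0)·(0.8)) / 4 = 7/4 = 1.75
  S[X_2,X_2] = ((-2.2)·(-2.2) + (4.8)·(4.8) + (-0.2)·(-0.2) + (-3.2)·(-3.2) + (0.8)·(0.8)) / 4 = 38.8/4 = 9.7
  S = [[3.5, 1.75],
 [1.75, 9.7]].

Step 3 — invert S. det(S) = 3.5·9.7 - (1.75)² = 30.8875.
  S^{-1} = (1/det) · [[d, -b], [-b, a]] = [[0.314, -0.0567],
 [-0.0567, 0.1133]].

Step 4 — quadratic form (x̄ - mu_0)^T · S^{-1} · (x̄ - mu_0):
  S^{-1} · (x̄ - mu_0) = (0.2461, 0.0793),
  (x̄ - mu_0)^T · [...] = (1)·(0.2461) + (1.2)·(0.0793) = 0.3412.

Step 5 — scale by n: T² = 5 · 0.3412 = 1.7062.

T² ≈ 1.7062


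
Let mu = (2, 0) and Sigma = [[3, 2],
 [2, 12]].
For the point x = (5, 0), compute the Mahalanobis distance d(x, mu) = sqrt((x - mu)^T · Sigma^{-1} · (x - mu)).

Step 1 — centre the observation: (x - mu) = (3, 0).

Step 2 — invert Sigma. det(Sigma) = 3·12 - (2)² = 32.
  Sigma^{-1} = (1/det) · [[d, -b], [-b, a]] = [[0.375, -0.0625],
 [-0.0625, 0.0938]].

Step 3 — form the quadratic (x - mu)^T · Sigma^{-1} · (x - mu):
  Sigma^{-1} · (x - mu) = (1.125, -0.1875).
  (x - mu)^T · [Sigma^{-1} · (x - mu)] = (3)·(1.125) + (0)·(-0.1875) = 3.375.

Step 4 — take square root: d = √(3.375) ≈ 1.8371.

d(x, mu) = √(3.375) ≈ 1.8371


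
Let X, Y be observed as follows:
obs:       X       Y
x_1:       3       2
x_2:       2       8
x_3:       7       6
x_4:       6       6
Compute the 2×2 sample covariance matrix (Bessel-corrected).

Step 1 — column means:
  mean(X) = (3 + 2 + 7 + 6) / 4 = 18/4 = 4.5
  mean(Y) = (2 + 8 + 6 + 6) / 4 = 22/4 = 5.5

Step 2 — sample covariance S[i,j] = (1/(n-1)) · Σ_k (x_{k,i} - mean_i) · (x_{k,j} - mean_j), with n-1 = 3.
  S[X,X] = ((-1.5)·(-1.5) + (-2.5)·(-2.5) + (2.5)·(2.5) + (1.5)·(1.5)) / 3 = 17/3 = 5.6667
  S[X,Y] = ((-1.5)·(-3.5) + (-2.5)·(2.5) + (2.5)·(0.5) + (1.5)·(0.5)) / 3 = 1/3 = 0.3333
  S[Y,Y] = ((-3.5)·(-3.5) + (2.5)·(2.5) + (0.5)·(0.5) + (0.5)·(0.5)) / 3 = 19/3 = 6.3333

S is symmetric (S[j,i] = S[i,j]). Assembling:

S = [[5.6667, 0.3333],
 [0.3333, 6.3333]]


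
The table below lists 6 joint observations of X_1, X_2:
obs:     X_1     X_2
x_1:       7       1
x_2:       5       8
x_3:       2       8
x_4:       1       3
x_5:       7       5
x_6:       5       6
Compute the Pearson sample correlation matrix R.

Step 1 — column means:
  mean(X_1) = (7 + 5 + 2 + 1 + 7 + 5) / 6 = 27/6 = 4.5
  mean(X_2) = (1 + 8 + 8 + 3 + 5 + 6) / 6 = 31/6 = 5.1667

Step 2 — sample variances and covariances s[i,j] = (1/(n-1)) · Σ_k (x_{k,i} - mean_i) · (x_{k,j} - mean_j), with n-1 = 5:
  s[X_1,X_1] = ((2.5)·(2.5) + (0.5)·(0.5) + (-2.5)·(-2.5) + (-3.5)·(-3.5) + (2.5)·(2.5) + (0.5)·(0.5)) / 5 = 31.5/5 = 6.3
  s[X_1,X_2] = ((2.5)·(-4.1667) + (0.5)·(2.8333) + (-2.5)·(2.8333) + (-3.5)·(-2.1667) + (2.5)·(-0.1667) + (0.5)·(0.8333)) / 5 = -8.5/5 = -1.7
  s[X_2,X_2] = ((-4.1667)·(-4.1667) + (2.8333)·(2.8333) + (2.8333)·(2.8333) + (-2.1667)·(-2.1667) + (-0.1667)·(-0.1667) + (0.8333)·(0.8333)) / 5 = 38.8333/5 = 7.7667
  Sample standard deviations s_i = √(s[i,i]):
  s(X_1) = √(6.3) = 2.51
  s(X_2) = √(7.7667) = 2.7869

Step 3 — r_{ij} = s_{ij} / (s_i · s_j):
  r[X_1,X_1] = 1 (diagonal).
  r[X_1,X_2] = -1.7 / (2.51 · 2.7869) = -1.7 / 6.995 = -0.243
  r[X_2,X_2] = 1 (diagonal).

R is symmetric with unit diagonal. Assembling:

R = [[1, -0.243],
 [-0.243, 1]]


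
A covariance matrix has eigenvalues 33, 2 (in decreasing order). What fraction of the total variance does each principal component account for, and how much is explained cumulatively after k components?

Step 1 — total variance = trace(Sigma) = Σ λ_i = 33 + 2 = 35.

Step 2 — fraction explained by component i = λ_i / Σ λ:
  PC1: 33/35 = 0.9429
  PC2: 2/35 = 0.0571

Step 3 — cumulative fraction after k components = (λ_1 + ... + λ_k) / Σ λ:
  k = 1: 33/35 = 0.9429
  k = 2: (33 + 2)/35 = 35/35 = 1

Summary (fraction, with percent):

explained: PC1 0.9429 (94.29%), PC2 0.0571 (5.71%);  cumulative: 0.9429, 1


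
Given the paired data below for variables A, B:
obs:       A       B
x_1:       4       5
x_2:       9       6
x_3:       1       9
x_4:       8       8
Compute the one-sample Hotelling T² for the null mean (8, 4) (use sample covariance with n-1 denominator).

Step 1 — sample mean vector:
  mean(A) = (4 + 9 + 1 + 8) / 4 = 22/4 = 5.5
  mean(B) = (5 + 6 + 9 + 8) / 4 = 28/4 = 7
  x̄ = (5.5, 7),  deviation x̄ - mu_0 = (5.5, 7) - (8, 4) = (-2.5, 3).

Step 2 — sample covariance matrix, S[i,j] = (1/(n-1)) · Σ_k (x_{k,i} - mean_i) · (x_{k,j} - mean_j), divisor n-1 = 3:
  S[A,A] = ((-1.5)·(-1.5) + (3.5)·(3.5) + (-4.5)·(-4.5) + (2.5)·(2.5)) / 3 = 41/3 = 13.6667
  S[A,B] = ((-1.5)·(-2) + (3.5)·(-1) + (-4.5)·(2) + (2.5)·(1)) / 3 = -7/3 = -2.3333
  S[B,B] = ((-2)·(-2) + (-1)·(-1) + (2)·(2) + (1)·(1)) / 3 = 10/3 = 3.3333
  S = [[13.6667, -2.3333],
 [-2.3333, 3.3333]].

Step 3 — invert S. det(S) = 13.6667·3.3333 - (-2.3333)² = 40.1111.
  S^{-1} = (1/det) · [[d, -b], [-b, a]] = [[0.0831, 0.0582],
 [0.0582, 0.3407]].

Step 4 — quadratic form (x̄ - mu_0)^T · S^{-1} · (x̄ - mu_0):
  S^{-1} · (x̄ - mu_0) = (-0.0332, 0.8767),
  (x̄ - mu_0)^T · [...] = (-2.5)·(-0.0332) + (3)·(0.8767) = 2.7133.

Step 5 — scale by n: T² = 4 · 2.7133 = 10.8532.

T² ≈ 10.8532


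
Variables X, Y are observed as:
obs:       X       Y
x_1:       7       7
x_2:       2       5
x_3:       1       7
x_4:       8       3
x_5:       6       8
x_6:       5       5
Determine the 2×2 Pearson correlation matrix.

Step 1 — column means:
  mean(X) = (7 + 2 + 1 + 8 + 6 + 5) / 6 = 29/6 = 4.8333
  mean(Y) = (7 + 5 + 7 + 3 + 8 + 5) / 6 = 35/6 = 5.8333

Step 2 — sample variances and covariances s[i,j] = (1/(n-1)) · Σ_k (x_{k,i} - mean_i) · (x_{k,j} - mean_j), with n-1 = 5:
  s[X,X] = ((2.1667)·(2.1667) + (-2.8333)·(-2.8333) + (-3.8333)·(-3.8333) + (3.1667)·(3.1667) + (1.1667)·(1.1667) + (0.1667)·(0.1667)) / 5 = 38.8333/5 = 7.7667
  s[X,Y] = ((2.1667)·(1.1667) + (-2.8333)·(-0.8333) + (-3.8333)·(1.1667) + (3.1667)·(-2.8333) + (1.1667)·(2.1667) + (0.1667)·(-0.8333)) / 5 = -6.1667/5 = -1.2333
  s[Y,Y] = ((1.1667)·(1.1667) + (-0.8333)·(-0.8333) + (1.1667)·(1.1667) + (-2.8333)·(-2.8333) + (2.1667)·(2.1667) + (-0.8333)·(-0.8333)) / 5 = 16.8333/5 = 3.3667
  Sample standard deviations s_i = √(s[i,i]):
  s(X) = √(7.7667) = 2.7869
  s(Y) = √(3.3667) = 1.8348

Step 3 — r_{ij} = s_{ij} / (s_i · s_j):
  r[X,X] = 1 (diagonal).
  r[X,Y] = -1.2333 / (2.7869 · 1.8348) = -1.2333 / 5.1135 = -0.2412
  r[Y,Y] = 1 (diagonal).

R is symmetric with unit diagonal. Assembling:

R = [[1, -0.2412],
 [-0.2412, 1]]


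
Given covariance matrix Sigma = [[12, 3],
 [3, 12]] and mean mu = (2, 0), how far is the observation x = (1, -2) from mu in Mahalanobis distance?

Step 1 — centre the observation: (x - mu) = (-1, -2).

Step 2 — invert Sigma. det(Sigma) = 12·12 - (3)² = 135.
  Sigma^{-1} = (1/det) · [[d, -b], [-b, a]] = [[0.0889, -0.0222],
 [-0.0222, 0.0889]].

Step 3 — form the quadratic (x - mu)^T · Sigma^{-1} · (x - mu):
  Sigma^{-1} · (x - mu) = (-0.0444, -0.1556).
  (x - mu)^T · [Sigma^{-1} · (x - mu)] = (-1)·(-0.0444) + (-2)·(-0.1556) = 0.3556.

Step 4 — take square root: d = √(0.3556) ≈ 0.5963.

d(x, mu) = √(0.3556) ≈ 0.5963


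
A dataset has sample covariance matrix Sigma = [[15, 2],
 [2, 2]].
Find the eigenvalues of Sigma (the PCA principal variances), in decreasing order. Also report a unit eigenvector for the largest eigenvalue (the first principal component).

Step 1 — characteristic polynomial of 2×2 Sigma:
  det(Sigma - λI) = λ² - trace · λ + det = 0.
  trace = 15 + 2 = 17, det = 15·2 - (2)² = 26.
Step 2 — discriminant:
  Δ = trace² - 4·det = 289 - 104 = 185.
Step 3 — eigenvalues:
  λ = (trace ± √Δ)/2 = (17 ± 13.6015)/2,
  λ_1 = 15.3007,  λ_2 = 1.6993.

Step 4 — unit eigenvector for λ_1: solve (Sigma - λ_1 I)v = 0. First row:
  (15 - 15.3007)·v_x + (2)·v_y = 0, i.e. (-0.3007)·v_x + (2)·v_y = 0,
  so v ∝ (b, λ_1 - a) = (2, 0.3007) = u.
  ||u|| = √((2)² + (0.3007)²) = √(4.0904) ≈ 2.0225,
  v_1 = u/||u|| ≈ (0.9889, 0.1487) (||v_1|| = 1).

λ_1 = 15.3007,  λ_2 = 1.6993;  v_1 ≈ (0.9889, 0.1487)


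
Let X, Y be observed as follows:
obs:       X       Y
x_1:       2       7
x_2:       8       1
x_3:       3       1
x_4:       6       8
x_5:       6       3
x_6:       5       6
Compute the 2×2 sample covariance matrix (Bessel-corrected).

Step 1 — column means:
  mean(X) = (2 + 8 + 3 + 6 + 6 + 5) / 6 = 30/6 = 5
  mean(Y) = (7 + 1 + 1 + 8 + 3 + 6) / 6 = 26/6 = 4.3333

Step 2 — sample covariance S[i,j] = (1/(n-1)) · Σ_k (x_{k,i} - mean_i) · (x_{k,j} - mean_j), with n-1 = 5.
  S[X,X] = ((-3)·(-3) + (3)·(3) + (-2)·(-2) + (1)·(1) + (1)·(1) + (0)·(0)) / 5 = 24/5 = 4.8
  S[X,Y] = ((-3)·(2.6667) + (3)·(-3.3333) + (-2)·(-3.3333) + (1)·(3.6667) + (1)·(-1.3333) + (0)·(1.6667)) / 5 = -9/5 = -1.8
  S[Y,Y] = ((2.6667)·(2.6667) + (-3.3333)·(-3.3333) + (-3.3333)·(-3.3333) + (3.6667)·(3.6667) + (-1.3333)·(-1.3333) + (1.6667)·(1.6667)) / 5 = 47.3333/5 = 9.4667

S is symmetric (S[j,i] = S[i,j]). Assembling:

S = [[4.8, -1.8],
 [-1.8, 9.4667]]


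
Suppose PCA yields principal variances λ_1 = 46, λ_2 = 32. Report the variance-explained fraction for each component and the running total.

Step 1 — total variance = trace(Sigma) = Σ λ_i = 46 + 32 = 78.

Step 2 — fraction explained by component i = λ_i / Σ λ:
  PC1: 46/78 = 0.5897
  PC2: 32/78 = 0.4103

Step 3 — cumulative fraction after k components = (λ_1 + ... + λ_k) / Σ λ:
  k = 1: 46/78 = 0.5897
  k = 2: (46 + 32)/78 = 78/78 = 1

Summary (fraction, with percent):

explained: PC1 0.5897 (58.97%), PC2 0.4103 (41.03%);  cumulative: 0.5897, 1


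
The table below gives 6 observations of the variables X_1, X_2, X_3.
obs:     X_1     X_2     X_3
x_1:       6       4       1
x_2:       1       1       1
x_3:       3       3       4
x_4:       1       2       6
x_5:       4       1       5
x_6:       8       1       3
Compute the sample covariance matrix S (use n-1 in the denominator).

Step 1 — column means:
  mean(X_1) = (6 + 1 + 3 + 1 + 4 + 8) / 6 = 23/6 = 3.8333
  mean(X_2) = (4 + 1 + 3 + 2 + 1 + 1) / 6 = 12/6 = 2
  mean(X_3) = (1 + 1 + 4 + 6 + 5 + 3) / 6 = 20/6 = 3.3333

Step 2 — sample covariance S[i,j] = (1/(n-1)) · Σ_k (x_{k,i} - mean_i) · (x_{k,j} - mean_j), with n-1 = 5.
  S[X_1,X_1] = ((2.1667)·(2.1667) + (-2.8333)·(-2.8333) + (-0.8333)·(-0.8333) + (-2.8333)·(-2.8333) + (0.1667)·(0.1667) + (4.1667)·(4.1667)) / 5 = 38.8333/5 = 7.7667
  S[X_1,X_2] = ((2.1667)·(2) + (-2.8333)·(-1) + (-0.8333)·(1) + (-2.8333)·(0) + (0.1667)·(-1) + (4.1667)·(-1)) / 5 = 2/5 = 0.4
  S[X_1,X_3] = ((2.1667)·(-2.3333) + (-2.8333)·(-2.3333) + (-0.8333)·(0.6667) + (-2.8333)·(2.6667) + (0.1667)·(1.6667) + (4.1667)·(-0.3333)) / 5 = -7.6667/5 = -1.5333
  S[X_2,X_2] = ((2)·(2) + (-1)·(-1) + (1)·(1) + (0)·(0) + (-1)·(-1) + (-1)·(-1)) / 5 = 8/5 = 1.6
  S[X_2,X_3] = ((2)·(-2.3333) + (-1)·(-2.3333) + (1)·(0.6667) + (0)·(2.6667) + (-1)·(1.6667) + (-1)·(-0.3333)) / 5 = -3/5 = -0.6
  S[X_3,X_3] = ((-2.3333)·(-2.3333) + (-2.3333)·(-2.3333) + (0.6667)·(0.6667) + (2.6667)·(2.6667) + (1.6667)·(1.6667) + (-0.3333)·(-0.3333)) / 5 = 21.3333/5 = 4.2667

S is symmetric (S[j,i] = S[i,j]). Assembling:

S = [[7.7667, 0.4, -1.5333],
 [0.4, 1.6, -0.6],
 [-1.5333, -0.6, 4.2667]]


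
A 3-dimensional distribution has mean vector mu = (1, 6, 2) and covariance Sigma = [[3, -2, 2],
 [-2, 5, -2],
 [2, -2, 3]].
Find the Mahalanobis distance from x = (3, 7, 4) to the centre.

Step 1 — centre the observation: (x - mu) = (2, 1, 2).

Step 2 — invert Sigma (cofactor / det for 3×3, or solve directly):
  Sigma^{-1} = [[0.6471, 0.1176, -0.3529],
 [0.1176, 0.2941, 0.1176],
 [-0.3529, 0.1176, 0.6471]].

Step 3 — form the quadratic (x - mu)^T · Sigma^{-1} · (x - mu):
  Sigma^{-1} · (x - mu) = (0.7059, 0.7647, 0.7059).
  (x - mu)^T · [Sigma^{-1} · (x - mu)] = (2)·(0.7059) + (1)·(0.7647) + (2)·(0.7059) = 3.5882.

Step 4 — take square root: d = √(3.5882) ≈ 1.8943.

d(x, mu) = √(3.5882) ≈ 1.8943


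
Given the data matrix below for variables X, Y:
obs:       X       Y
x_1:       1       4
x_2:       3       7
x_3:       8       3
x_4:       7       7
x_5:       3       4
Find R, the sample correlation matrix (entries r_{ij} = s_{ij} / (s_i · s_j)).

Step 1 — column means:
  mean(X) = (1 + 3 + 8 + 7 + 3) / 5 = 22/5 = 4.4
  mean(Y) = (4 + 7 + 3 + 7 + 4) / 5 = 25/5 = 5

Step 2 — sample variances and covariances s[i,j] = (1/(n-1)) · Σ_k (x_{k,i} - mean_i) · (x_{k,j} - mean_j), with n-1 = 4:
  s[X,X] = ((-3.4)·(-3.4) + (-1.4)·(-1.4) + (3.6)·(3.6) + (2.6)·(2.6) + (-1.4)·(-1.4)) / 4 = 35.2/4 = 8.8
  s[X,Y] = ((-3.4)·(-1) + (-1.4)·(2) + (3.6)·(-2) + (2.6)·(2) + (-1.4)·(-1)) / 4 = 0/4 = 0
  s[Y,Y] = ((-1)·(-1) + (2)·(2) + (-2)·(-2) + (2)·(2) + (-1)·(-1)) / 4 = 14/4 = 3.5
  Sample standard deviations s_i = √(s[i,i]):
  s(X) = √(8.8) = 2.9665
  s(Y) = √(3.5) = 1.8708

Step 3 — r_{ij} = s_{ij} / (s_i · s_j):
  r[X,X] = 1 (diagonal).
  r[X,Y] = 0 / (2.9665 · 1.8708) = 0 / 5.5498 = 0
  r[Y,Y] = 1 (diagonal).

R is symmetric with unit diagonal. Assembling:

R = [[1, 0],
 [0, 1]]


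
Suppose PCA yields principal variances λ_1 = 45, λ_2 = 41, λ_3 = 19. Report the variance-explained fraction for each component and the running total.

Step 1 — total variance = trace(Sigma) = Σ λ_i = 45 + 41 + 19 = 105.

Step 2 — fraction explained by component i = λ_i / Σ λ:
  PC1: 45/105 = 0.4286
  PC2: 41/105 = 0.3905
  PC3: 19/105 = 0.181

Step 3 — cumulative fraction after k components = (λ_1 + ... + λ_k) / Σ λ:
  k = 1: 45/105 = 0.4286
  k = 2: (45 + 41)/105 = 86/105 = 0.819
  k = 3: (45 + 41 + 19)/105 = 105/105 = 1

Summary (fraction, with percent):

explained: PC1 0.4286 (42.86%), PC2 0.3905 (39.05%), PC3 0.181 (18.1%);  cumulative: 0.4286, 0.819, 1


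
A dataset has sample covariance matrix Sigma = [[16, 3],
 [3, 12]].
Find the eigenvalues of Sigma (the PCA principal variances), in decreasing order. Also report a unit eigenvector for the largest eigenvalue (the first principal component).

Step 1 — characteristic polynomial of 2×2 Sigma:
  det(Sigma - λI) = λ² - trace · λ + det = 0.
  trace = 16 + 12 = 28, det = 16·12 - (3)² = 183.
Step 2 — discriminant:
  Δ = trace² - 4·det = 784 - 732 = 52.
Step 3 — eigenvalues:
  λ = (trace ± √Δ)/2 = (28 ± 7.2111)/2,
  λ_1 = 17.6056,  λ_2 = 10.3944.

Step 4 — unit eigenvector for λ_1: solve (Sigma - λ_1 I)v = 0. First row:
  (16 - 17.6056)·v_x + (3)·v_y = 0, i.e. (-1.6056)·v_x + (3)·v_y = 0,
  so v ∝ (b, λ_1 - a) = (3, 1.6056) = u.
  ||u|| = √((3)² + (1.6056)²) = √(11.5778) ≈ 3.4026,
  v_1 = u/||u|| ≈ (0.8817, 0.4719) (||v_1|| = 1).

λ_1 = 17.6056,  λ_2 = 10.3944;  v_1 ≈ (0.8817, 0.4719)


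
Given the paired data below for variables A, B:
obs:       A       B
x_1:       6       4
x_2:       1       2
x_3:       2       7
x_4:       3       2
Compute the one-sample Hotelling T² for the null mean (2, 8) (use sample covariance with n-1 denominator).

Step 1 — sample mean vector:
  mean(A) = (6 + 1 + 2 + 3) / 4 = 12/4 = 3
  mean(B) = (4 + 2 + 7 + 2) / 4 = 15/4 = 3.75
  x̄ = (3, 3.75),  deviation x̄ - mu_0 = (3, 3.75) - (2, 8) = (1, -4.25).

Step 2 — sample covariance matrix, S[i,j] = (1/(n-1)) · Σ_k (x_{k,i} - mean_i) · (x_{k,j} - mean_j), divisor n-1 = 3:
  S[A,A] = ((3)·(3) + (-2)·(-2) + (-1)·(-1) + (0)·(0)) / 3 = 14/3 = 4.6667
  S[A,B] = ((3)·(0.25) + (-2)·(-1.75) + (-1)·(3.25) + (0)·(-1.75)) / 3 = 1/3 = 0.3333
  S[B,B] = ((0.25)·(0.25) + (-1.75)·(-1.75) + (3.25)·(3.25) + (-1.75)·(-1.75)) / 3 = 16.75/3 = 5.5833
  S = [[4.6667, 0.3333],
 [0.3333, 5.5833]].

Step 3 — invert S. det(S) = 4.6667·5.5833 - (0.3333)² = 25.9444.
  S^{-1} = (1/det) · [[d, -b], [-b, a]] = [[0.2152, -0.0128],
 [-0.0128, 0.1799]].

Step 4 — quadratic form (x̄ - mu_0)^T · S^{-1} · (x̄ - mu_0):
  S^{-1} · (x̄ - mu_0) = (0.2698, -0.7773),
  (x̄ - mu_0)^T · [...] = (1)·(0.2698) + (-4.25)·(-0.7773) = 3.5733.

Step 5 — scale by n: T² = 4 · 3.5733 = 14.2934.

T² ≈ 14.2934


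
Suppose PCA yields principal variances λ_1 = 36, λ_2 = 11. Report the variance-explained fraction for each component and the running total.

Step 1 — total variance = trace(Sigma) = Σ λ_i = 36 + 11 = 47.

Step 2 — fraction explained by component i = λ_i / Σ λ:
  PC1: 36/47 = 0.766
  PC2: 11/47 = 0.234

Step 3 — cumulative fraction after k components = (λ_1 + ... + λ_k) / Σ λ:
  k = 1: 36/47 = 0.766
  k = 2: (36 + 11)/47 = 47/47 = 1

Summary (fraction, with percent):

explained: PC1 0.766 (76.6%), PC2 0.234 (23.4%);  cumulative: 0.766, 1


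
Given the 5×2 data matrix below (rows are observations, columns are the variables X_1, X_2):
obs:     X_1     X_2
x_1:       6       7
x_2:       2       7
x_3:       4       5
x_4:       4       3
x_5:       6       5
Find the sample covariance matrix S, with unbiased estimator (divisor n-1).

Step 1 — column means:
  mean(X_1) = (6 + 2 + 4 + 4 + 6) / 5 = 22/5 = 4.4
  mean(X_2) = (7 + 7 + 5 + 3 + 5) / 5 = 27/5 = 5.4

Step 2 — sample covariance S[i,j] = (1/(n-1)) · Σ_k (x_{k,i} - mean_i) · (x_{k,j} - mean_j), with n-1 = 4.
  S[X_1,X_1] = ((1.6)·(1.6) + (-2.4)·(-2.4) + (-0.4)·(-0.4) + (-0.4)·(-0.4) + (1.6)·(1.6)) / 4 = 11.2/4 = 2.8
  S[X_1,X_2] = ((1.6)·(1.6) + (-2.4)·(1.6) + (-0.4)·(-0.4) + (-0.4)·(-2.4) + (1.6)·(-0.4)) / 4 = -0.8/4 = -0.2
  S[X_2,X_2] = ((1.6)·(1.6) + (1.6)·(1.6) + (-0.4)·(-0.4) + (-2.4)·(-2.4) + (-0.4)·(-0.4)) / 4 = 11.2/4 = 2.8

S is symmetric (S[j,i] = S[i,j]). Assembling:

S = [[2.8, -0.2],
 [-0.2, 2.8]]


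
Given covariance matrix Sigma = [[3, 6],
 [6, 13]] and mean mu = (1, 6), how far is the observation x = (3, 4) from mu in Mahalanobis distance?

Step 1 — centre the observation: (x - mu) = (2, -2).

Step 2 — invert Sigma. det(Sigma) = 3·13 - (6)² = 3.
  Sigma^{-1} = (1/det) · [[d, -b], [-b, a]] = [[4.3333, -2],
 [-2, 1]].

Step 3 — form the quadratic (x - mu)^T · Sigma^{-1} · (x - mu):
  Sigma^{-1} · (x - mu) = (12.6667, -6).
  (x - mu)^T · [Sigma^{-1} · (x - mu)] = (2)·(12.6667) + (-2)·(-6) = 37.3333.

Step 4 — take square root: d = √(37.3333) ≈ 6.1101.

d(x, mu) = √(37.3333) ≈ 6.1101


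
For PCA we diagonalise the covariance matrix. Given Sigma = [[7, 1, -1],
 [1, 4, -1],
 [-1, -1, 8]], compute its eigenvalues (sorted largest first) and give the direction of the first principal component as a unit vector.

Step 1 — characteristic polynomial p(λ) = det(λI - Sigma) = λ³ - tr·λ² + c_1·λ - det, where tr = trace, c_1 = sum of the principal 2×2 minors, det = det(Sigma):
  tr = 7 + 4 + 8 = 19,
  c_1 = (7·4 - (1)²) + (7·8 - (-1)²) + (4·8 - (-1)²) = 27 + 55 + 31 = 113,
  det = 7·(4·8 - (-1)²) - (1)·((1)·8 - (-1)·(-1)) + (-1)·((1)·(-1) - 4·(-1)) = 7·(31) - (1)·(7) + (-1)·(3) = 207.
  So p(λ) = λ³ - 19λ² + 113λ - 207.
Step 2 — look for an integer root (rational root theorem: any rational root is an integer divisor of 207). Testing λ = 9:
  p(9) = 729 - 1539 + 1017 - 207 = 0  ✓
  Dividing out (λ - 9): p(λ) = (λ - 9)(λ² - 10λ + 23).
Step 3 — remaining eigenvalues from the quadratic λ² - 10λ + 23 = 0:
  Δ = 10² - 4·23 = 100 - 92 = 8,  λ = (10 ± √8)/2 = (10 ± 2.8284)/2 ≈ 6.4142 or 3.5858.
  Sorted: λ_1 = 9,  λ_2 = 6.4142,  λ_3 = 3.5858  (check: sum = 19 = tr ✓).

Step 4 — unit eigenvector for λ_1 = 9: v spans the null space of (Sigma - λ_1 I), whose rows are
  r_1 = (-2, 1, -1),  r_2 = (1, -5, -1),  r_3 = (-1, -1, -1).
  v is orthogonal to every row, so take v ∝ r_1 × r_2 = ((1)·(-1) - (-1)·(-5), (-1)·(1) - (-2)·(-1), (-2)·(-5) - (1)·(1)) = (-6, -3, 9).
  Rescale (divide by 3; multiply by -1 so the first nonzero entry is positive): u = (2, 1, -3).
  ||u|| = √((2)² + (1)² + (-3)²) = √(14) ≈ 3.7417,  v_1 = u/||u|| ≈ (0.5345, 0.2673, -0.8018) (||v_1|| = 1).

λ_1 = 9,  λ_2 = 6.4142,  λ_3 = 3.5858;  v_1 ≈ (0.5345, 0.2673, -0.8018)


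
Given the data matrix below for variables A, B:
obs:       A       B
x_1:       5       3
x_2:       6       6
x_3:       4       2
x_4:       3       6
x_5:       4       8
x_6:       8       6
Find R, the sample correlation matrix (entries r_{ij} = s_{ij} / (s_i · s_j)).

Step 1 — column means:
  mean(A) = (5 + 6 + 4 + 3 + 4 + 8) / 6 = 30/6 = 5
  mean(B) = (3 + 6 + 2 + 6 + 8 + 6) / 6 = 31/6 = 5.1667

Step 2 — sample variances and covariances s[i,j] = (1/(n-1)) · Σ_k (x_{k,i} - mean_i) · (x_{k,j} - mean_j), with n-1 = 5:
  s[A,A] = ((0)·(0) + (1)·(1) + (-1)·(-1) + (-2)·(-2) + (-1)·(-1) + (3)·(3)) / 5 = 16/5 = 3.2
  s[A,B] = ((0)·(-2.1667) + (1)·(0.8333) + (-1)·(-3.1667) + (-2)·(0.8333) + (-1)·(2.8333) + (3)·(0.8333)) / 5 = 2/5 = 0.4
  s[B,B] = ((-2.1667)·(-2.1667) + (0.8333)·(0.8333) + (-3.1667)·(-3.1667) + (0.8333)·(0.8333) + (2.8333)·(2.8333) + (0.8333)·(0.8333)) / 5 = 24.8333/5 = 4.9667
  Sample standard deviations s_i = √(s[i,i]):
  s(A) = √(3.2) = 1.7889
  s(B) = √(4.9667) = 2.2286

Step 3 — r_{ij} = s_{ij} / (s_i · s_j):
  r[A,A] = 1 (diagonal).
  r[A,B] = 0.4 / (1.7889 · 2.2286) = 0.4 / 3.9866 = 0.1003
  r[B,B] = 1 (diagonal).

R is symmetric with unit diagonal. Assembling:

R = [[1, 0.1003],
 [0.1003, 1]]


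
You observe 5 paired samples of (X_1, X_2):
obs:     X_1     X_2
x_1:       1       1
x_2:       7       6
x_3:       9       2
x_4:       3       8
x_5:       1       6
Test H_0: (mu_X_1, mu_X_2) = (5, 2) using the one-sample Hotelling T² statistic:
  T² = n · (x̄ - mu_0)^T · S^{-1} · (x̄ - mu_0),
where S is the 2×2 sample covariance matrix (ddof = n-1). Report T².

Step 1 — sample mean vector:
  mean(X_1) = (1 + 7 + 9 + 3 + 1) / 5 = 21/5 = 4.2
  mean(X_2) = (1 + 6 + 2 + 8 + 6) / 5 = 23/5 = 4.6
  x̄ = (4.2, 4.6),  deviation x̄ - mu_0 = (4.2, 4.6) - (5, 2) = (-0.8, 2.6).

Step 2 — sample covariance matrix, S[i,j] = (1/(n-1)) · Σ_k (x_{k,i} - mean_i) · (x_{k,j} - mean_j), divisor n-1 = 4:
  S[X_1,X_1] = ((-3.2)·(-3.2) + (2.8)·(2.8) + (4.8)·(4.8) + (-1.2)·(-1.2) + (-3.2)·(-3.2)) / 4 = 52.8/4 = 13.2
  S[X_1,X_2] = ((-3.2)·(-3.6) + (2.8)·(1.4) + (4.8)·(-2.6) + (-1.2)·(3.4) + (-3.2)·(1.4)) / 4 = -5.6/4 = -1.4
  S[X_2,X_2] = ((-3.6)·(-3.6) + (1.4)·(1.4) + (-2.6)·(-2.6) + (3.4)·(3.4) + (1.4)·(1.4)) / 4 = 35.2/4 = 8.8
  S = [[13.2, -1.4],
 [-1.4, 8.8]].

Step 3 — invert S. det(S) = 13.2·8.8 - (-1.4)² = 114.2.
  S^{-1} = (1/det) · [[d, -b], [-b, a]] = [[0.0771, 0.0123],
 [0.0123, 0.1156]].

Step 4 — quadratic form (x̄ - mu_0)^T · S^{-1} · (x̄ - mu_0):
  S^{-1} · (x̄ - mu_0) = (-0.0298, 0.2907),
  (x̄ - mu_0)^T · [...] = (-0.8)·(-0.0298) + (2.6)·(0.2907) = 0.7797.

Step 5 — scale by n: T² = 5 · 0.7797 = 3.8984.

T² ≈ 3.8984


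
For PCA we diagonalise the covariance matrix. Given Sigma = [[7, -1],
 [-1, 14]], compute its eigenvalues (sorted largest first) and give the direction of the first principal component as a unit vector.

Step 1 — characteristic polynomial of 2×2 Sigma:
  det(Sigma - λI) = λ² - trace · λ + det = 0.
  trace = 7 + 14 = 21, det = 7·14 - (-1)² = 97.
Step 2 — discriminant:
  Δ = trace² - 4·det = 441 - 388 = 53.
Step 3 — eigenvalues:
  λ = (trace ± √Δ)/2 = (21 ± 7.2801)/2,
  λ_1 = 14.1401,  λ_2 = 6.8599.

Step 4 — unit eigenvector for λ_1: solve (Sigma - λ_1 I)v = 0. First row:
  (7 - 14.1401)·v_x + (-1)·v_y = 0, i.e. (-7.1401)·v_x + (-1)·v_y = 0,
  so v ∝ (b, λ_1 - a) = (-1, 7.1401); multiply by -1 so the first entry is positive: u = (1, -7.1401).
  ||u|| = √((1)² + (-7.1401)²) = √(51.9804) ≈ 7.2097,
  v_1 = u/||u|| ≈ (0.1387, -0.9903) (||v_1|| = 1).

λ_1 = 14.1401,  λ_2 = 6.8599;  v_1 ≈ (0.1387, -0.9903)


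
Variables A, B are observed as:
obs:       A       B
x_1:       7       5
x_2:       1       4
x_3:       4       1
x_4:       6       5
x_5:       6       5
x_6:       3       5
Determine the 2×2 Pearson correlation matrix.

Step 1 — column means:
  mean(A) = (7 + 1 + 4 + 6 + 6 + 3) / 6 = 27/6 = 4.5
  mean(B) = (5 + 4 + 1 + 5 + 5 + 5) / 6 = 25/6 = 4.1667

Step 2 — sample variances and covariances s[i,j] = (1/(n-1)) · Σ_k (x_{k,i} - mean_i) · (x_{k,j} - mean_j), with n-1 = 5:
  s[A,A] = ((2.5)·(2.5) + (-3.5)·(-3.5) + (-0.5)·(-0.5) + (1.5)·(1.5) + (1.5)·(1.5) + (-1.5)·(-1.5)) / 5 = 25.5/5 = 5.1
  s[A,B] = ((2.5)·(0.8333) + (-3.5)·(-0.1667) + (-0.5)·(-3.1667) + (1.5)·(0.8333) + (1.5)·(0.8333) + (-1.5)·(0.8333)) / 5 = 5.5/5 = 1.1
  s[B,B] = ((0.8333)·(0.8333) + (-0.1667)·(-0.1667) + (-3.1667)·(-3.1667) + (0.8333)·(0.8333) + (0.8333)·(0.8333) + (0.8333)·(0.8333)) / 5 = 12.8333/5 = 2.5667
  Sample standard deviations s_i = √(s[i,i]):
  s(A) = √(5.1) = 2.2583
  s(B) = √(2.5667) = 1.6021

Step 3 — r_{ij} = s_{ij} / (s_i · s_j):
  r[A,A] = 1 (diagonal).
  r[A,B] = 1.1 / (2.2583 · 1.6021) = 1.1 / 3.618 = 0.304
  r[B,B] = 1 (diagonal).

R is symmetric with unit diagonal. Assembling:

R = [[1, 0.304],
 [0.304, 1]]


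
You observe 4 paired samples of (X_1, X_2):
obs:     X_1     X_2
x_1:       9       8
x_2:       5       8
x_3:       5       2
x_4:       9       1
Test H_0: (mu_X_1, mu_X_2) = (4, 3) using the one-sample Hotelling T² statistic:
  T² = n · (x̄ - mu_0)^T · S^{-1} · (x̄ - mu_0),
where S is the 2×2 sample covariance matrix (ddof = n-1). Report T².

Step 1 — sample mean vector:
  mean(X_1) = (9 + 5 + 5 + 9) / 4 = 28/4 = 7
  mean(X_2) = (8 + 8 + 2 + 1) / 4 = 19/4 = 4.75
  x̄ = (7, 4.75),  deviation x̄ - mu_0 = (7, 4.75) - (4, 3) = (3, 1.75).

Step 2 — sample covariance matrix, S[i,j] = (1/(n-1)) · Σ_k (x_{k,i} - mean_i) · (x_{k,j} - mean_j), divisor n-1 = 3:
  S[X_1,X_1] = ((2)·(2) + (-2)·(-2) + (-2)·(-2) + (2)·(2)) / 3 = 16/3 = 5.3333
  S[X_1,X_2] = ((2)·(3.25) + (-2)·(3.25) + (-2)·(-2.75) + (2)·(-3.75)) / 3 = -2/3 = -0.6667
  S[X_2,X_2] = ((3.25)·(3.25) + (3.25)·(3.25) + (-2.75)·(-2.75) + (-3.75)·(-3.75)) / 3 = 42.75/3 = 14.25
  S = [[5.3333, -0.6667],
 [-0.6667, 14.25]].

Step 3 — invert S. det(S) = 5.3333·14.25 - (-0.6667)² = 75.5556.
  S^{-1} = (1/det) · [[d, -b], [-b, a]] = [[0.1886, 0.0088],
 [0.0088, 0.0706]].

Step 4 — quadratic form (x̄ - mu_0)^T · S^{-1} · (x̄ - mu_0):
  S^{-1} · (x̄ - mu_0) = (0.5812, 0.15),
  (x̄ - mu_0)^T · [...] = (3)·(0.5812) + (1.75)·(0.15) = 2.0063.

Step 5 — scale by n: T² = 4 · 2.0063 = 8.025.

T² ≈ 8.025


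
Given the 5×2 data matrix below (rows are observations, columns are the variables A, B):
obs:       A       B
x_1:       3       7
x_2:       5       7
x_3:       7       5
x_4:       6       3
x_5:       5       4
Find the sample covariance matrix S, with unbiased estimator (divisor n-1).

Step 1 — column means:
  mean(A) = (3 + 5 + 7 + 6 + 5) / 5 = 26/5 = 5.2
  mean(B) = (7 + 7 + 5 + 3 + 4) / 5 = 26/5 = 5.2

Step 2 — sample covariance S[i,j] = (1/(n-1)) · Σ_k (x_{k,i} - mean_i) · (x_{k,j} - mean_j), with n-1 = 4.
  S[A,A] = ((-2.2)·(-2.2) + (-0.2)·(-0.2) + (1.8)·(1.8) + (0.8)·(0.8) + (-0.2)·(-0.2)) / 4 = 8.8/4 = 2.2
  S[A,B] = ((-2.2)·(1.8) + (-0.2)·(1.8) + (1.8)·(-0.2) + (0.8)·(-2.2) + (-0.2)·(-1.2)) / 4 = -6.2/4 = -1.55
  S[B,B] = ((1.8)·(1.8) + (1.8)·(1.8) + (-0.2)·(-0.2) + (-2.2)·(-2.2) + (-1.2)·(-1.2)) / 4 = 12.8/4 = 3.2

S is symmetric (S[j,i] = S[i,j]). Assembling:

S = [[2.2, -1.55],
 [-1.55, 3.2]]


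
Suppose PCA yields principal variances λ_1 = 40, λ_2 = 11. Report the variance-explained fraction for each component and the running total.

Step 1 — total variance = trace(Sigma) = Σ λ_i = 40 + 11 = 51.

Step 2 — fraction explained by component i = λ_i / Σ λ:
  PC1: 40/51 = 0.7843
  PC2: 11/51 = 0.2157

Step 3 — cumulative fraction after k components = (λ_1 + ... + λ_k) / Σ λ:
  k = 1: 40/51 = 0.7843
  k = 2: (40 + 11)/51 = 51/51 = 1

Summary (fraction, with percent):

explained: PC1 0.7843 (78.43%), PC2 0.2157 (21.57%);  cumulative: 0.7843, 1


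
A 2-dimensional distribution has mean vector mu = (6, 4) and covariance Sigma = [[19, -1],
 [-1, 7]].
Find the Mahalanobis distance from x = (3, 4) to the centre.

Step 1 — centre the observation: (x - mu) = (-3, 0).

Step 2 — invert Sigma. det(Sigma) = 19·7 - (-1)² = 132.
  Sigma^{-1} = (1/det) · [[d, -b], [-b, a]] = [[0.053, 0.0076],
 [0.0076, 0.1439]].

Step 3 — form the quadratic (x - mu)^T · Sigma^{-1} · (x - mu):
  Sigma^{-1} · (x - mu) = (-0.1591, -0.0227).
  (x - mu)^T · [Sigma^{-1} · (x - mu)] = (-3)·(-0.1591) + (0)·(-0.0227) = 0.4773.

Step 4 — take square root: d = √(0.4773) ≈ 0.6908.

d(x, mu) = √(0.4773) ≈ 0.6908


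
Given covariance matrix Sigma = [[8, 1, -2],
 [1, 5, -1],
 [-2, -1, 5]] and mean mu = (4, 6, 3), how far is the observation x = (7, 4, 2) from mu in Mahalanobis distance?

Step 1 — centre the observation: (x - mu) = (3, -2, -1).

Step 2 — invert Sigma (cofactor / det for 3×3, or solve directly):
  Sigma^{-1} = [[0.1404, -0.0175, 0.0526],
 [-0.0175, 0.2105, 0.0351],
 [0.0526, 0.0351, 0.2281]].

Step 3 — form the quadratic (x - mu)^T · Sigma^{-1} · (x - mu):
  Sigma^{-1} · (x - mu) = (0.4035, -0.5088, -0.1404).
  (x - mu)^T · [Sigma^{-1} · (x - mu)] = (3)·(0.4035) + (-2)·(-0.5088) + (-1)·(-0.1404) = 2.3684.

Step 4 — take square root: d = √(2.3684) ≈ 1.539.

d(x, mu) = √(2.3684) ≈ 1.539


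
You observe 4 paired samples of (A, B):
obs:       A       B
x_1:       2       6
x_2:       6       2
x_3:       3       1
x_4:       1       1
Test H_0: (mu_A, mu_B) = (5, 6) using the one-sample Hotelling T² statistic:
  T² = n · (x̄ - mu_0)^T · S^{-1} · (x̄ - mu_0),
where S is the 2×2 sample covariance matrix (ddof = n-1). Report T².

Step 1 — sample mean vector:
  mean(A) = (2 + 6 + 3 + 1) / 4 = 12/4 = 3
  mean(B) = (6 + 2 + 1 + 1) / 4 = 10/4 = 2.5
  x̄ = (3, 2.5),  deviation x̄ - mu_0 = (3, 2.5) - (5, 6) = (-2, -3.5).

Step 2 — sample covariance matrix, S[i,j] = (1/(n-1)) · Σ_k (x_{k,i} - mean_i) · (x_{k,j} - mean_j), divisor n-1 = 3:
  S[A,A] = ((-1)·(-1) + (3)·(3) + (0)·(0) + (-2)·(-2)) / 3 = 14/3 = 4.6667
  S[A,B] = ((-1)·(3.5) + (3)·(-0.5) + (0)·(-1.5) + (-2)·(-1.5)) / 3 = -2/3 = -0.6667
  S[B,B] = ((3.5)·(3.5) + (-0.5)·(-0.5) + (-1.5)·(-1.5) + (-1.5)·(-1.5)) / 3 = 17/3 = 5.6667
  S = [[4.6667, -0.6667],
 [-0.6667, 5.6667]].

Step 3 — invert S. det(S) = 4.6667·5.6667 - (-0.6667)² = 26.
  S^{-1} = (1/det) · [[d, -b], [-b, a]] = [[0.2179, 0.0256],
 [0.0256, 0.1795]].

Step 4 — quadratic form (x̄ - mu_0)^T · S^{-1} · (x̄ - mu_0):
  S^{-1} · (x̄ - mu_0) = (-0.5256, -0.6795),
  (x̄ - mu_0)^T · [...] = (-2)·(-0.5256) + (-3.5)·(-0.6795) = 3.4295.

Step 5 — scale by n: T² = 4 · 3.4295 = 13.7179.

T² ≈ 13.7179


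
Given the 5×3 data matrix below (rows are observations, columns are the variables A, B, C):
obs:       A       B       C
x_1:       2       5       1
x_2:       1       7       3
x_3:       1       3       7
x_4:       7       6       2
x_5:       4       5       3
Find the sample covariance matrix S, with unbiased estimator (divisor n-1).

Step 1 — column means:
  mean(A) = (2 + 1 + 1 + 7 + 4) / 5 = 15/5 = 3
  mean(B) = (5 + 7 + 3 + 6 + 5) / 5 = 26/5 = 5.2
  mean(C) = (1 + 3 + 7 + 2 + 3) / 5 = 16/5 = 3.2

Step 2 — sample covariance S[i,j] = (1/(n-1)) · Σ_k (x_{k,i} - mean_i) · (x_{k,j} - mean_j), with n-1 = 4.
  S[A,A] = ((-1)·(-1) + (-2)·(-2) + (-2)·(-2) + (4)·(4) + (1)·(1)) / 4 = 26/4 = 6.5
  S[A,B] = ((-1)·(-0.2) + (-2)·(1.8) + (-2)·(-2.2) + (4)·(0.8) + (1)·(-0.2)) / 4 = 4/4 = 1
  S[A,C] = ((-1)·(-2.2) + (-2)·(-0.2) + (-2)·(3.8) + (4)·(-1.2) + (1)·(-0.2)) / 4 = -10/4 = -2.5
  S[B,B] = ((-0.2)·(-0.2) + (1.8)·(1.8) + (-2.2)·(-2.2) + (0.8)·(0.8) + (-0.2)·(-0.2)) / 4 = 8.8/4 = 2.2
  S[B,C] = ((-0.2)·(-2.2) + (1.8)·(-0.2) + (-2.2)·(3.8) + (0.8)·(-1.2) + (-0.2)·(-0.2)) / 4 = -9.2/4 = -2.3
  S[C,C] = ((-2.2)·(-2.2) + (-0.2)·(-0.2) + (3.8)·(3.8) + (-1.2)·(-1.2) + (-0.2)·(-0.2)) / 4 = 20.8/4 = 5.2

S is symmetric (S[j,i] = S[i,j]). Assembling:

S = [[6.5, 1, -2.5],
 [1, 2.2, -2.3],
 [-2.5, -2.3, 5.2]]
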